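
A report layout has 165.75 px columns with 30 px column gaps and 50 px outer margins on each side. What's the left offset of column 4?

637.25 px

Before column 4: the margin + 3 columns + 3 column gaps.
Offset = 50 + 3·(165.75 + 30) = 50 + 587.25 = 637.25 px.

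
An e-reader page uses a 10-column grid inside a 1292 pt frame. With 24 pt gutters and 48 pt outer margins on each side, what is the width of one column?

98 pt

Content width = 1292 − 2·48 = 1196 pt.
10c + 9·24 = 1196 → 10c = 980 → c = 98 pt.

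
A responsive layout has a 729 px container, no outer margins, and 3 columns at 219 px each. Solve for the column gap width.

36 px

3 columns take 3·219 = 657 px; remaining 72 splits into 2 column gaps.
g = 72 / 2 = 36 px.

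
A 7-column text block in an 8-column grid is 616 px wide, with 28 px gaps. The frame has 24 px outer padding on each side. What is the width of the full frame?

756 px

7c + 6·28 = 616 → 7c = 448 → c = 64 px.
Total width: 2·24 + 8·64 + 7·28 = 756 px.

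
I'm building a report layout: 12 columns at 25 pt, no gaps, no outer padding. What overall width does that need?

300 pt

Artboard = 12·25 = 300 = 300 pt.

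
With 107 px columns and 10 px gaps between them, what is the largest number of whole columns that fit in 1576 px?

k columns need k·107 + (k−1)·10 = k·117 − 10.
k·117 − 10 ≤ 1576 → k ≤ 1586 / 117 ≈ 13.56, so k = 13.

13 columns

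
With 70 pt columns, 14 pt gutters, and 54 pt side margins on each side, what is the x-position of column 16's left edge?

Before column 16: the margin + 15 columns + 15 gutters.
Offset = 54 + 15·(70 + 14) = 54 + 1260 = 1314 pt.

1314 pt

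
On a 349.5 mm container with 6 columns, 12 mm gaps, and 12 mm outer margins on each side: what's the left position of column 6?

Subtract both margins: 349.5 − 2·12 = 325.5 mm.
325.5 − 5·12 = 265.5; ÷6 gives c = 44.25 mm.
Each column+gutter stride is 56.25 mm; 5 of them past the 12 mm margin is 12 + 281.25 = 293.25 mm.

293.25 mm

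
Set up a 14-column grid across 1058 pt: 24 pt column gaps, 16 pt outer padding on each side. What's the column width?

Content width = 1058 − 2·16 = 1026 pt.
14 columns + 13 column gaps: 14c + 13·24 = 1026.
14c = 1026 − 312 = 714, so c = 51 pt.

51 pt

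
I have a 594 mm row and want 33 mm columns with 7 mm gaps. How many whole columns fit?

15 columns

Each extra column adds 33 + 7 = 40 mm.
(594 + 7) / 40 = 15.03, so 15 columns fit.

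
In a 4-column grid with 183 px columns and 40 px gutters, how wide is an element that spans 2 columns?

406 px

2 columns plus 1 gutter: 366 + 40 = 406 px.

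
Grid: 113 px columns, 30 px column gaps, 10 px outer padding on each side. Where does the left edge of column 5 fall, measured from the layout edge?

Before column 5: the margin + 4 columns + 4 column gaps.
Offset = 10 + 4·(113 + 30) = 10 + 572 = 582 px.

582 px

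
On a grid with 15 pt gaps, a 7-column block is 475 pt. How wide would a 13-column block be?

475 − 6·15 = 385; ÷7 gives c = 55 pt.
13-column span = 13·55 + 12·15 = 895 pt.

895 pt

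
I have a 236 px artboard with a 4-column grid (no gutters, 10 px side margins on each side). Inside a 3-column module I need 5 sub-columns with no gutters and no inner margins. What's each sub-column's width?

32.4 px

Outer content = 236 − 2·10 = 216 px.
4c = 216 → c = 54 px.
With no gutters, 3 columns span 3·54 = 162 px.
162 / 5 = 32.4 px per column.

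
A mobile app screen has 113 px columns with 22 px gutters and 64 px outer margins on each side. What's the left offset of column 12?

Column 12 starts at margin + 11·(column + gutter) = 64 + 11·135 = 1549 px.

1549 px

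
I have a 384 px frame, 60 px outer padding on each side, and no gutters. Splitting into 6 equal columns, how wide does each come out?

Take off 120 px of margins, leaving 264 px.
6c = 264 → c = 44 px.

44 px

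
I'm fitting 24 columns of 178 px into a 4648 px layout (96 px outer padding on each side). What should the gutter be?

Subtract both margins: 4648 − 2·96 = 4456 px.
Columns use 4272 px, leaving 184 px across 23 gutters = 8 px each.

8 px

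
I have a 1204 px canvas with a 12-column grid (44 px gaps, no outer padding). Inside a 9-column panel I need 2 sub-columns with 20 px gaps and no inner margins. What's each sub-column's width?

12c + 11·44 = 1204 → 12c = 720 → c = 60 px.
9-column span = 9·60 + 8·44 = 892 px.
892 − 1·20 = 872; ÷2 gives d = 436 px.

436 px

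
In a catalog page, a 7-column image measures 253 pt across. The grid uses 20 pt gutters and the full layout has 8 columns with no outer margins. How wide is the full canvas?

Subtracting 6 gutters of 20 leaves 133 for 7 columns, so c = 19 pt.
Total width: 8·19 + 7·20 = 292 pt.

292 pt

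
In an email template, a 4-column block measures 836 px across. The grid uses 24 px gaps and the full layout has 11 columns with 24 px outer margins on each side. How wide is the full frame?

4c + 3·24 = 836 → 4c = 764 → c = 191 px.
Frame = 2·24 + 11·191 + 10·24 = 48 + 2101 + 240 = 2389 px.

2389 px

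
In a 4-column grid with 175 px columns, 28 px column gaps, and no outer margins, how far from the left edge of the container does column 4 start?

609 px

No margin, so column 4 starts at 3·(column + gutter) = 3·203 = 609 px.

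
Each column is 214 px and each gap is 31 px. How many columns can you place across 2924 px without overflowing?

12 columns: 12·214 + 11·31 = 2909 px ≤ 2924.
13 columns: 3154 px > 2924. So 12.

12 columns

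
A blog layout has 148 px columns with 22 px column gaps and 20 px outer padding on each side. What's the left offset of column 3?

360 px

Before column 3: the margin + 2 columns + 2 column gaps.
Offset = 20 + 2·(148 + 22) = 20 + 340 = 360 px.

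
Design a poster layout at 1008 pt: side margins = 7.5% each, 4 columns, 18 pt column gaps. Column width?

200.7 pt

Margins: 7.5% × 1008 = 75.6 pt each, so content = 1008 − 151.2 = 856.8 pt.
4c + 3·18 = 856.8 → 4c = 802.8 → c = 200.7 pt.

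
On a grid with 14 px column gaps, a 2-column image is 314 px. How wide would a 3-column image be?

Subtracting 1 column gap of 14 leaves 300 for 2 columns, so c = 150 px.
3-column span = 3·150 + 2·14 = 478 px.

478 px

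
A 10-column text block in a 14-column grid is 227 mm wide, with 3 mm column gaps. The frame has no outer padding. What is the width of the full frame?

319 mm

10 columns + 9 column gaps: 10c + 9·3 = 227.
10c = 227 − 27 = 200, so c = 20 mm.
Frame = 14·20 + 13·3 = 280 + 39 = 319 mm.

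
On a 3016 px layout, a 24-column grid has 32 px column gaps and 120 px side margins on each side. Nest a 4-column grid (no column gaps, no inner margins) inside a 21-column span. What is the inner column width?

606.25 px

Outer content = 3016 − 2·120 = 2776 px.
24c + 23·32 = 2776 → 24c = 2040 → c = 85 px.
Span of 21: 21·85 + 20·32 = 1785 + 640 = 2425 px.
4d = 2425 → d = 606.25 px.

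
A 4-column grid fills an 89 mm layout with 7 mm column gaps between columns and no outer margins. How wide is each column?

17 mm

4c + 3·7 = 89 → 4c = 68 → c = 17 mm.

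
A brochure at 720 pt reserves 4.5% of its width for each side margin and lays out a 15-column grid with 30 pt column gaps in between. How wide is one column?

15.68 pt

720 × (1 − 2·4.5%) = 720 × 91% = 655.2 pt for the columns.
15 columns + 14 column gaps: 15c + 14·30 = 655.2.
15c = 655.2 − 420 = 235.2, so c = 15.68 pt.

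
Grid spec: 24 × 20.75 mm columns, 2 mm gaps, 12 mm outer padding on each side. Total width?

Adding margins, columns and gutters: 24 + 498 + 46 = 568 mm.

568 mm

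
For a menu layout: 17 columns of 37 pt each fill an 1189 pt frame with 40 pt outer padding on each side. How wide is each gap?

30 pt

Inside the margins: 1189 − 80 = 1109 pt.
Columns use 629 pt, leaving 480 pt across 16 gaps = 30 pt each.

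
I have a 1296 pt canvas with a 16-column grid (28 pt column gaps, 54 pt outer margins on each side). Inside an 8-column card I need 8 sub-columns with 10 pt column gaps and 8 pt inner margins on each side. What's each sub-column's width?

Inside the margins: 1296 − 108 = 1188 pt.
16c + 15·28 = 1188 → 16c = 768 → c = 48 pt.
8-column span = 8·48 + 7·28 = 580 pt.
Inner content = 580 − 2·8 = 564 pt.
8d + 7·10 = 564 → 8d = 494 → d = 61.75 pt.

61.75 pt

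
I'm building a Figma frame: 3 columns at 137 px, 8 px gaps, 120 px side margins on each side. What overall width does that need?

Layout = 2·120 + 3·137 + 2·8 = 240 + 411 + 16 = 667 px.

667 px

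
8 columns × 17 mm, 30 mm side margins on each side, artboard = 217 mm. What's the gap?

3 mm

Take off 60 mm of margins, leaving 157 mm.
8 columns take 8·17 = 136 mm; remaining 21 splits into 7 gaps.
g = 21 / 7 = 3 mm.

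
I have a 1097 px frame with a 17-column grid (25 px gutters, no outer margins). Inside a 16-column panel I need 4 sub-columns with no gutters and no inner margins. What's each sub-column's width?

257.75 px

17 columns + 16 gutters: 17c + 16·25 = 1097.
17c = 1097 − 400 = 697, so c = 41 px.
16-column span = 16·41 + 15·25 = 1031 px.
With no gutters, each column is 1031/4 = 257.75 px.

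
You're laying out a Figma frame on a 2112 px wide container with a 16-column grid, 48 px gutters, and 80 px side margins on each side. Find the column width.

77 px

Content width = 2112 − 2·80 = 1952 px.
Subtracting 15 gutters of 48 leaves 1232 for 16 columns, so c = 77 px.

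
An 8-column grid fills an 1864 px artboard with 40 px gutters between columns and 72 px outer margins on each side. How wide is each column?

Content width = 1864 − 2·72 = 1720 px.
Subtracting 7 gutters of 40 leaves 1440 for 8 columns, so c = 180 px.

180 px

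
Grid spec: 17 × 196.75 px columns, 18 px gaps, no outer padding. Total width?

Artboard = 17·196.75 + 16·18 = 3344.75 + 288 = 3632.75 px.

3632.75 px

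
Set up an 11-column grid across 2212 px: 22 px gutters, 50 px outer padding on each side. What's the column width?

172 px

Subtract both margins: 2212 − 2·50 = 2112 px.
Subtracting 10 gutters of 22 leaves 1892 for 11 columns, so c = 172 px.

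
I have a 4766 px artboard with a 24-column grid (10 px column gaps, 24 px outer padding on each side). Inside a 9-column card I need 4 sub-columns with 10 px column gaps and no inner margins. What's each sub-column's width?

433.25 px

Inside the margins: 4766 − 48 = 4718 px.
Subtracting 23 column gaps of 10 leaves 4488 for 24 columns, so c = 187 px.
9 columns plus 8 column gaps: 1683 + 80 = 1763 px.
1763 − 3·10 = 1733; ÷4 gives d = 433.25 px.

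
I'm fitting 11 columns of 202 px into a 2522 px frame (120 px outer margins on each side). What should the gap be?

Subtract both margins: 2522 − 2·120 = 2282 px.
11 columns take 11·202 = 2222 px; remaining 60 splits into 10 gaps.
g = 60 / 10 = 6 px.

6 px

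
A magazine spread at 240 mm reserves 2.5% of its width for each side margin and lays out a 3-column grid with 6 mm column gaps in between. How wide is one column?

72 mm

Each margin = 2.5% of 240 = 6 mm; content = 240 − 2·6 = 228 mm.
3c + 2·6 = 228 → 3c = 216 → c = 72 mm.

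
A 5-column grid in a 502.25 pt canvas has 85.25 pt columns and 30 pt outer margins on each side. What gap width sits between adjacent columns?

4 pt

Take off 60 pt of margins, leaving 442.25 pt.
Columns use 426.25 pt, leaving 16 pt across 4 gaps = 4 pt each.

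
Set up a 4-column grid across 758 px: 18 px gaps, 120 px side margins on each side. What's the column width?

Take off 240 px of margins, leaving 518 px.
518 − 3·18 = 464; ÷4 gives c = 116 px.

116 px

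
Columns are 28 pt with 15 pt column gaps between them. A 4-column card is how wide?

4 columns plus 3 column gaps: 112 + 45 = 157 pt.

157 pt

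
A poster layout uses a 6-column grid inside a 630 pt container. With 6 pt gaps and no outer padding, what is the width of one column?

630 − 5·6 = 600; ÷6 gives c = 100 pt.

100 pt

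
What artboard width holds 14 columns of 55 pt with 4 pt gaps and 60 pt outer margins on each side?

Adding margins, columns and gutters: 120 + 770 + 52 = 942 pt.

942 pt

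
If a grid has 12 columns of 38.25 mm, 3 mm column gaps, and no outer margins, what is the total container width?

492 mm

Total width: 12·38.25 + 11·3 = 492 mm.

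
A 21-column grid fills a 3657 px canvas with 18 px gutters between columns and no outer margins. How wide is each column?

Subtracting 20 gutters of 18 leaves 3297 for 21 columns, so c = 157 px.

157 px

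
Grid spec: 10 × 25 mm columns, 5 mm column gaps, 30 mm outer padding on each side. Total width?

Container = 2·30 + 10·25 + 9·5 = 60 + 250 + 45 = 355 mm.

355 mm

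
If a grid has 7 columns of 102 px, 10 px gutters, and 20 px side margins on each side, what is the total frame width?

Frame = 2·20 + 7·102 + 6·10 = 40 + 714 + 60 = 814 px.

814 px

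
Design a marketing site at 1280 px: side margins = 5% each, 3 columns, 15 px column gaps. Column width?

374 px

Margins: 5% × 1280 = 64 px each, so content = 1280 − 128 = 1152 px.
Subtracting 2 column gaps of 15 leaves 1122 for 3 columns, so c = 374 px.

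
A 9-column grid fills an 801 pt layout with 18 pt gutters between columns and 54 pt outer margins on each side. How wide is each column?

61 pt

Subtract both margins: 801 − 2·54 = 693 pt.
9 columns + 8 gutters: 9c + 8·18 = 693.
9c = 693 − 144 = 549, so c = 61 pt.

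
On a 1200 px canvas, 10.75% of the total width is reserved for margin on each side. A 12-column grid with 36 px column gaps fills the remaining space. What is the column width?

45.5 px

Each margin = 10.75% of 1200 = 129 px; content = 1200 − 2·129 = 942 px.
12 columns + 11 column gaps: 12c + 11·36 = 942.
12c = 942 − 396 = 546, so c = 45.5 px.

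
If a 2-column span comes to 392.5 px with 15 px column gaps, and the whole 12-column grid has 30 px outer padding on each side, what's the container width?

392.5 − 1·15 = 377.5; ÷2 gives c = 188.75 px.
Container = 2·30 + 12·188.75 + 11·15 = 60 + 2265 + 165 = 2490 px.

2490 px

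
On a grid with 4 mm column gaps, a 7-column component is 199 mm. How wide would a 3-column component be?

83 mm

7 columns + 6 column gaps: 7c + 6·4 = 199.
7c = 199 − 24 = 175, so c = 25 mm.
Span of 3: 3·25 + 2·4 = 75 + 8 = 83 mm.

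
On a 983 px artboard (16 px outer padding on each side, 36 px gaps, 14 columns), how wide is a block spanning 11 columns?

Content width = 983 − 2·16 = 951 px.
14c + 13·36 = 951 → 14c = 483 → c = 34.5 px.
Span of 11: 11·34.5 + 10·36 = 379.5 + 360 = 739.5 px.

739.5 px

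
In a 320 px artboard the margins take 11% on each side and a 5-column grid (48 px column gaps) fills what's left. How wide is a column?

11.52 px

320 × (1 − 2·11%) = 320 × 78% = 249.6 px for the columns.
5c + 4·48 = 249.6 → 5c = 57.6 → c = 11.52 px.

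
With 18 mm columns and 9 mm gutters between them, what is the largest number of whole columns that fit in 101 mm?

Each extra column adds 18 + 9 = 27 mm.
(101 + 9) / 27 = 4.07, so 4 columns fit.

4 columns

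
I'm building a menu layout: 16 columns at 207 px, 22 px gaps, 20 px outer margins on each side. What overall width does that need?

Adding margins, columns and gutters: 40 + 3312 + 330 = 3682 px.

3682 px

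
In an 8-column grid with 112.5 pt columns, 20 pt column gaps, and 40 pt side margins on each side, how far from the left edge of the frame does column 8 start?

Column 8 starts at margin + 7·(column + gutter) = 40 + 7·132.5 = 967.5 pt.

967.5 pt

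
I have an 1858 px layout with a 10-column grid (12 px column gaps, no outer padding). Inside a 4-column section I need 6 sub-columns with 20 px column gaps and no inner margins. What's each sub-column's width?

1858 − 9·12 = 1750; ÷10 gives c = 175 px.
Span of 4: 4·175 + 3·12 = 700 + 36 = 736 px.
736 − 5·20 = 636; ÷6 gives d = 106 px.

106 px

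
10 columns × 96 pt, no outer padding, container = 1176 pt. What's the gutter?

10 columns take 10·96 = 960 pt; remaining 216 splits into 9 gutters.
g = 216 / 9 = 24 pt.

24 pt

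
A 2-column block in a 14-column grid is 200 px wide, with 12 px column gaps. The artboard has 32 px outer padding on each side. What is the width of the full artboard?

2 columns + 1 column gap: 2c + 1·12 = 200.
2c = 200 − 12 = 188, so c = 94 px.
Artboard = 2·32 + 14·94 + 13·12 = 64 + 1316 + 156 = 1536 px.

1536 px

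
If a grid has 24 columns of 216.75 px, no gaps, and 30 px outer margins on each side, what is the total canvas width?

Summing: 60 + 5202 = 5262 px.

5262 px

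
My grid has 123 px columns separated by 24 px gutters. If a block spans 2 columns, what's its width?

270 px

2 columns plus 1 gutter: 246 + 24 = 270 px.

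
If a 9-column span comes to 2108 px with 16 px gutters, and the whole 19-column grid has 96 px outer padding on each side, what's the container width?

4660 px

9c + 8·16 = 2108 → 9c = 1980 → c = 220 px.
Total width: 2·96 + 19·220 + 18·16 = 4660 px.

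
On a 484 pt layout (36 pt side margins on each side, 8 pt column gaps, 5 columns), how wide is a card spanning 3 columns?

Subtract both margins: 484 − 2·36 = 412 pt.
5c + 4·8 = 412 → 5c = 380 → c = 76 pt.
Span of 3: 3·76 + 2·8 = 228 + 16 = 244 pt.

244 pt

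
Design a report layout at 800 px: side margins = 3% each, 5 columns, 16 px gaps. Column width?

800 × (1 − 2·3%) = 800 × 94% = 752 px for the columns.
752 − 4·16 = 688; ÷5 gives c = 137.6 px.

137.6 px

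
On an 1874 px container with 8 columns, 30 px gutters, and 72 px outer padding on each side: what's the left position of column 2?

Inside the margins: 1874 − 144 = 1730 px.
8c + 7·30 = 1730 → 8c = 1520 → c = 190 px.
Column 2 starts at margin + 1·(column + gutter) = 72 + 1·220 = 292 px.

292 px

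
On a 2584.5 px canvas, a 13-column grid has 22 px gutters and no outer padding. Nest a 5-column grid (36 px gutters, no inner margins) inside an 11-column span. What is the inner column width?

407.9 px

13c + 12·22 = 2584.5 → 13c = 2320.5 → c = 178.5 px.
Span of 11: 11·178.5 + 10·22 = 1963.5 + 220 = 2183.5 px.
2183.5 − 4·36 = 2039.5; ÷5 gives d = 407.9 px.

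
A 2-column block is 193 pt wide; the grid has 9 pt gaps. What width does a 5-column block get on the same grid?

Subtracting 1 gap of 9 leaves 184 for 2 columns, so c = 92 pt.
5 columns plus 4 gaps: 460 + 36 = 496 pt.

496 pt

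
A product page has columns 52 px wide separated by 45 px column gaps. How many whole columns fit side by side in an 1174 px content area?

12 columns

Each extra column adds 52 + 45 = 97 px.
(1174 + 45) / 97 = 12.57, so 12 columns fit.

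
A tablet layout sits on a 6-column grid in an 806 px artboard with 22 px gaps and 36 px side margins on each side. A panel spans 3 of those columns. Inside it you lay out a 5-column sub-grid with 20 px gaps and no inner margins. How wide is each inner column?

Outer content = 806 − 2·36 = 734 px.
6 columns + 5 gaps: 6c + 5·22 = 734.
6c = 734 − 110 = 624, so c = 104 px.
Span of 3: 3·104 + 2·22 = 312 + 44 = 356 px.
5d + 4·20 = 356 → 5d = 276 → d = 55.2 px.

55.2 px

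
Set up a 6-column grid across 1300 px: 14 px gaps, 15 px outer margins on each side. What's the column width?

Inside the margins: 1300 − 30 = 1270 px.
6 columns + 5 gaps: 6c + 5·14 = 1270.
6c = 1270 − 70 = 1200, so c = 200 px.

200 px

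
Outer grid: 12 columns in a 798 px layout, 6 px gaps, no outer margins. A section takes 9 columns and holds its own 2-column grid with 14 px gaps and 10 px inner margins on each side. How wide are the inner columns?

12c + 11·6 = 798 → 12c = 732 → c = 61 px.
9 columns plus 8 gaps: 549 + 48 = 597 px.
Inner content = 597 − 2·10 = 577 px.
2 columns + 1 gap: 2d + 1·14 = 577.
2d = 577 − 14 = 563, so d = 281.5 px.

281.5 px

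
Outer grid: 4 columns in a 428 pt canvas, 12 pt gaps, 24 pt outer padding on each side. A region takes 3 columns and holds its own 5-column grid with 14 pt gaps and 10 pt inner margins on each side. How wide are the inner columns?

Outer content = 428 − 2·24 = 380 pt.
4 columns + 3 gaps: 4c + 3·12 = 380.
4c = 380 − 36 = 344, so c = 86 pt.
Span of 3: 3·86 + 2·12 = 258 + 24 = 282 pt.
Inner content = 282 − 2·10 = 262 pt.
5 columns + 4 gaps: 5d + 4·14 = 262.
5d = 262 − 56 = 206, so d = 41.2 pt.

41.2 pt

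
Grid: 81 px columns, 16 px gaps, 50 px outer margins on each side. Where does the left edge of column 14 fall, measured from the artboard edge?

Column 14 starts at margin + 13·(column + gutter) = 50 + 13·97 = 1311 px.

1311 px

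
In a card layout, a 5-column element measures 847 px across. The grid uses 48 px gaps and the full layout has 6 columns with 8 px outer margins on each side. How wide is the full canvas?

5 columns + 4 gaps: 5c + 4·48 = 847.
5c = 847 − 192 = 655, so c = 131 px.
Total width: 2·8 + 6·131 + 5·48 = 1042 px.

1042 px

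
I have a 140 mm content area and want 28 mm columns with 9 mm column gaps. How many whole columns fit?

4 columns

Each extra column adds 28 + 9 = 37 mm.
(140 + 9) / 37 = 4.03, so 4 columns fit.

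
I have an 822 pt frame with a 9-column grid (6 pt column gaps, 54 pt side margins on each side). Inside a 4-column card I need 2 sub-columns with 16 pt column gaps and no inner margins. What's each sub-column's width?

149 pt

Take off 108 pt of margins, leaving 714 pt.
9c + 8·6 = 714 → 9c = 666 → c = 74 pt.
Span of 4: 4·74 + 3·6 = 296 + 18 = 314 pt.
Subtracting 1 column gap of 16 leaves 298 for 2 columns, so d = 149 pt.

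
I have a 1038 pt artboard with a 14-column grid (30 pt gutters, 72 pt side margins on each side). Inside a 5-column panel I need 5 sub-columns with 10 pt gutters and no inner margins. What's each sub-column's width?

Subtract both margins: 1038 − 2·72 = 894 pt.
894 − 13·30 = 504; ÷14 gives c = 36 pt.
Span of 5: 5·36 + 4·30 = 180 + 120 = 300 pt.
Subtracting 4 gutters of 10 leaves 260 for 5 columns, so d = 52 pt.

52 pt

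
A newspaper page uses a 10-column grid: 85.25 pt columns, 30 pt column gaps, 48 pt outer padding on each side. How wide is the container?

1218.5 pt

Total width: 2·48 + 10·85.25 + 9·30 = 1218.5 pt.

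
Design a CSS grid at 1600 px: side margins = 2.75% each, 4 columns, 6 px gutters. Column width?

Margins: 2.75% × 1600 = 44 px each, so content = 1600 − 88 = 1512 px.
4 columns + 3 gutters: 4c + 3·6 = 1512.
4c = 1512 − 18 = 1494, so c = 373.5 px.

373.5 px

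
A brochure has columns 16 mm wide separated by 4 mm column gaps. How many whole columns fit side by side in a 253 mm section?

12 columns: 12·16 + 11·4 = 236 mm ≤ 253.
13 columns: 256 mm > 253. So 12.

12 columns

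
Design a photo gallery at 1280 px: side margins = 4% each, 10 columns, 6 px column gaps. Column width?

1280 × (1 − 2·4%) = 1280 × 92% = 1177.6 px for the columns.
Subtracting 9 column gaps of 6 leaves 1123.6 for 10 columns, so c = 112.36 px.

112.36 px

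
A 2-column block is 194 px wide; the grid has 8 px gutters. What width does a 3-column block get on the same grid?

295 px

2c + 1·8 = 194 → 2c = 186 → c = 93 px.
3-column span = 3·93 + 2·8 = 295 px.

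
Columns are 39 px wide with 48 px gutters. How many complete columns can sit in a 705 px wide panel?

Each extra column adds 39 + 48 = 87 px.
(705 + 48) / 87 = 8.66, so 8 columns fit.

8 columns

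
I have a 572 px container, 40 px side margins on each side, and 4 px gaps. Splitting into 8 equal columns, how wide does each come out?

Inside the margins: 572 − 80 = 492 px.
492 − 7·4 = 464; ÷8 gives c = 58 px.

58 px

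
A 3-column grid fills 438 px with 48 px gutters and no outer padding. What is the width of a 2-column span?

Subtracting 2 gutters of 48 leaves 342 for 3 columns, so c = 114 px.
2 columns plus 1 gutter: 228 + 48 = 276 px.

276 px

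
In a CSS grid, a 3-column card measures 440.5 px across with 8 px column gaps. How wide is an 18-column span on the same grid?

2683 px

440.5 − 2·8 = 424.5; ÷3 gives c = 141.5 px.
18-column span = 18·141.5 + 17·8 = 2683 px.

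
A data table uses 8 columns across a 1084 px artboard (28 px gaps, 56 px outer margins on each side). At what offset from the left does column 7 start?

Subtract both margins: 1084 − 2·56 = 972 px.
8 columns + 7 gaps: 8c + 7·28 = 972.
8c = 972 − 196 = 776, so c = 97 px.
Each column+gutter stride is 125 px; 6 of them past the 56 px margin is 56 + 750 = 806 px.

806 px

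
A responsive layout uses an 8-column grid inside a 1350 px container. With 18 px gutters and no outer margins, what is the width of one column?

153 px

8 columns + 7 gutters: 8c + 7·18 = 1350.
8c = 1350 − 126 = 1224, so c = 153 px.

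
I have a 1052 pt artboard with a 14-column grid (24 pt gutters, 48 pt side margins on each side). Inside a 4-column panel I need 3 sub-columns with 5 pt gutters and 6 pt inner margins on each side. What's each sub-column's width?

Outer content = 1052 − 2·48 = 956 pt.
14 columns + 13 gutters: 14c + 13·24 = 956.
14c = 956 − 312 = 644, so c = 46 pt.
Span of 4: 4·46 + 3·24 = 184 + 72 = 256 pt.
Inner content = 256 − 2·6 = 244 pt.
Subtracting 2 gutters of 5 leaves 234 for 3 columns, so d = 78 pt.

78 pt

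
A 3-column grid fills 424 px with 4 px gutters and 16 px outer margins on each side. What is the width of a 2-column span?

Content width = 424 − 2·16 = 392 px.
3c + 2·4 = 392 → 3c = 384 → c = 128 px.
2-column span = 2·128 + 1·4 = 260 px.

260 px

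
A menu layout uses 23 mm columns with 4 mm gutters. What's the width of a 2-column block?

2 columns plus 1 gutter: 46 + 4 = 50 mm.

50 mm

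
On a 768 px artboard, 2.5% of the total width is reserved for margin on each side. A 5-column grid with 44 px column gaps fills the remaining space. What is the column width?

Margins: 2.5% × 768 = 19.2 px each, so content = 768 − 38.4 = 729.6 px.
Subtracting 4 column gaps of 44 leaves 553.6 for 5 columns, so c = 110.72 px.

110.72 px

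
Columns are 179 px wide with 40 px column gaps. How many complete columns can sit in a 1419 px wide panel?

6 columns

6 columns: 6·179 + 5·40 = 1274 px ≤ 1419.
7 columns: 1493 px > 1419. So 6.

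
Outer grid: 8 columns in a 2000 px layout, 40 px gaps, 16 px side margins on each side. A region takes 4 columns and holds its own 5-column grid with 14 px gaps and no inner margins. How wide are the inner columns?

181.6 px

Take off 32 px of margins, leaving 1968 px.
Subtracting 7 gaps of 40 leaves 1688 for 8 columns, so c = 211 px.
4 columns plus 3 gaps: 844 + 120 = 964 px.
5 columns + 4 gaps: 5d + 4·14 = 964.
5d = 964 − 56 = 908, so d = 181.6 px.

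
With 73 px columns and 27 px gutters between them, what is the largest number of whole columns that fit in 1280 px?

13 columns

Each extra column adds 73 + 27 = 100 px.
(1280 + 27) / 100 = 13.07, so 13 columns fit.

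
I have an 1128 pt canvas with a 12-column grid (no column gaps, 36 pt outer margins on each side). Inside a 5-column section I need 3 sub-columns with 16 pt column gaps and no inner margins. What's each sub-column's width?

136 pt

Take off 72 pt of margins, leaving 1056 pt.
With no column gaps, each column is 1056/12 = 88 pt.
5-column span = 5·88 = 440 pt.
440 − 2·16 = 408; ÷3 gives d = 136 pt.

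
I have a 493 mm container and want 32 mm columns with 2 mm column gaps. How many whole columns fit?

14 columns: 14·32 + 13·2 = 474 mm ≤ 493.
15 columns: 508 mm > 493. So 14.

14 columns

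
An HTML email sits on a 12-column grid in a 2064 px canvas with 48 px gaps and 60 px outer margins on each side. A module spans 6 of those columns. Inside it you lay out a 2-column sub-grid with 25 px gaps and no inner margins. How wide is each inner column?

Take off 120 px of margins, leaving 1944 px.
1944 − 11·48 = 1416; ÷12 gives c = 118 px.
6 columns plus 5 gaps: 708 + 240 = 948 px.
948 − 1·25 = 923; ÷2 gives d = 461.5 px.

461.5 px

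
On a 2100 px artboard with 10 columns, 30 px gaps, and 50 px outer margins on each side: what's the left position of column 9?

1674 px

Inside the margins: 2100 − 100 = 2000 px.
10c + 9·30 = 2000 → 10c = 1730 → c = 173 px.
Each column+gutter stride is 203 px; 8 of them past the 50 px margin is 50 + 1624 = 1674 px.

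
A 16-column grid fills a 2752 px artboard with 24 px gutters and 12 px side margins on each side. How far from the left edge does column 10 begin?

Inside the margins: 2752 − 24 = 2728 px.
Subtracting 15 gutters of 24 leaves 2368 for 16 columns, so c = 148 px.
Before column 10: the margin + 9 columns + 9 gutters.
Offset = 12 + 9·(148 + 24) = 12 + 1548 = 1560 px.

1560 px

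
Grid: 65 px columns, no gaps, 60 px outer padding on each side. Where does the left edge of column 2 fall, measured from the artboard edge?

Each column+gutter stride is 65 px; 1 of them past the 60 px margin is 60 + 65 = 125 px.

125 px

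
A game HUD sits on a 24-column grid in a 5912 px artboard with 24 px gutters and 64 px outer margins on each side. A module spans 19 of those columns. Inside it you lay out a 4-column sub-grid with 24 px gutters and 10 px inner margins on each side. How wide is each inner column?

1120.5 px

Take off 128 px of margins, leaving 5784 px.
24c + 23·24 = 5784 → 24c = 5232 → c = 218 px.
19 columns plus 18 gutters: 4142 + 432 = 4574 px.
Inner content = 4574 − 2·10 = 4554 px.
Subtracting 3 gutters of 24 leaves 4482 for 4 columns, so d = 1120.5 px.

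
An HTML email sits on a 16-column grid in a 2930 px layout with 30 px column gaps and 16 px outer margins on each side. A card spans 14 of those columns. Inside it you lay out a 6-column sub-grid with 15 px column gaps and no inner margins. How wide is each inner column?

409.5 px

Outer content = 2930 − 2·16 = 2898 px.
16 columns + 15 column gaps: 16c + 15·30 = 2898.
16c = 2898 − 450 = 2448, so c = 153 px.
14-column span = 14·153 + 13·30 = 2532 px.
Subtracting 5 column gaps of 15 leaves 2457 for 6 columns, so d = 409.5 px.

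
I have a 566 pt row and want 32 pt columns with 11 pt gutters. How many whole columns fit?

13 columns

13 columns: 13·32 + 12·11 = 548 pt ≤ 566.
14 columns: 591 pt > 566. So 13.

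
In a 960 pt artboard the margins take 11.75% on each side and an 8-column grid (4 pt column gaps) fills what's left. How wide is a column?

960 × (1 − 2·11.75%) = 960 × 76.5% = 734.4 pt for the columns.
Subtracting 7 column gaps of 4 leaves 706.4 for 8 columns, so c = 88.3 pt.

88.3 pt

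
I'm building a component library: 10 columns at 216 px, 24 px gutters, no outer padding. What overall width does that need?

2376 px

Container = 10·216 + 9·24 = 2160 + 216 = 2376 px.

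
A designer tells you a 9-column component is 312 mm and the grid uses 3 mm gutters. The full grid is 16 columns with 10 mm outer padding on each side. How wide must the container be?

577 mm

9c + 8·3 = 312 → 9c = 288 → c = 32 mm.
Total width: 2·10 + 16·32 + 15·3 = 577 mm.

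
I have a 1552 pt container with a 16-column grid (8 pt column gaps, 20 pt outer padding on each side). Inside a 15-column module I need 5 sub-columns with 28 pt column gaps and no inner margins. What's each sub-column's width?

261 pt

Subtract both margins: 1552 − 2·20 = 1512 pt.
16c + 15·8 = 1512 → 16c = 1392 → c = 87 pt.
15 columns plus 14 column gaps: 1305 + 112 = 1417 pt.
5 columns + 4 column gaps: 5d + 4·28 = 1417.
5d = 1417 − 112 = 1305, so d = 261 pt.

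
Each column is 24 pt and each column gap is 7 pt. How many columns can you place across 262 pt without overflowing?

8 columns: 8·24 + 7·7 = 241 pt ≤ 262.
9 columns: 272 pt > 262. So 8.

8 columns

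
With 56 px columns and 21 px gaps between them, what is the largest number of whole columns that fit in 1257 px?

Each extra column adds 56 + 21 = 77 px.
(1257 + 21) / 77 = 16.60, so 16 columns fit.

16 columns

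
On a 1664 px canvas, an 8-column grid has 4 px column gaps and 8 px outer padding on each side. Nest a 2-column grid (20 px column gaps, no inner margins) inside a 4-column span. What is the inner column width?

Subtract both margins: 1664 − 2·8 = 1648 px.
8c + 7·4 = 1648 → 8c = 1620 → c = 202.5 px.
4 columns plus 3 column gaps: 810 + 12 = 822 px.
822 − 1·20 = 802; ÷2 gives d = 401 px.

401 px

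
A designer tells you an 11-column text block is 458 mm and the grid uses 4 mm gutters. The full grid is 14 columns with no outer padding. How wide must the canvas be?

584 mm

Subtracting 10 gutters of 4 leaves 418 for 11 columns, so c = 38 mm.
Canvas = 14·38 + 13·4 = 532 + 52 = 584 mm.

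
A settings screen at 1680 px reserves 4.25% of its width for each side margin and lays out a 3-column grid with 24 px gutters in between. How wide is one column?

496.4 px

1680 × (1 − 2·4.25%) = 1680 × 91.5% = 1537.2 px for the columns.
3 columns + 2 gutters: 3c + 2·24 = 1537.2.
3c = 1537.2 − 48 = 1489.2, so c = 496.4 px.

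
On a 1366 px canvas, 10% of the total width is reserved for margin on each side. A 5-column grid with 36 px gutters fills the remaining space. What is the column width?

189.76 px

Each margin = 10% of 1366 = 136.6 px; content = 1366 − 2·136.6 = 1092.8 px.
1092.8 − 4·36 = 948.8; ÷5 gives c = 189.76 px.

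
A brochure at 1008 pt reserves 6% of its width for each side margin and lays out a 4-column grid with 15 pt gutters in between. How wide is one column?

1008 × (1 − 2·6%) = 1008 × 88% = 887.04 pt for the columns.
4c + 3·15 = 887.04 → 4c = 842.04 → c = 210.51 pt.

210.51 pt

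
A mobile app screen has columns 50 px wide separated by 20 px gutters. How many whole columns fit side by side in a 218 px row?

3 columns

k columns need k·50 + (k−1)·20 = k·70 − 20.
k·70 − 20 ≤ 218 → k ≤ 238 / 70 ≈ 3.40, so k = 3.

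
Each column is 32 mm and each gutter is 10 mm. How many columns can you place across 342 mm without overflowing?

8 columns

8 columns: 8·32 + 7·10 = 326 mm ≤ 342.
9 columns: 368 mm > 342. So 8.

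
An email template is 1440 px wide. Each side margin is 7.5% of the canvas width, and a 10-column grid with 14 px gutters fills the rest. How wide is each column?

109.8 px

1440 × (1 − 2·7.5%) = 1440 × 85% = 1224 px for the columns.
10 columns + 9 gutters: 10c + 9·14 = 1224.
10c = 1224 − 126 = 1098, so c = 109.8 px.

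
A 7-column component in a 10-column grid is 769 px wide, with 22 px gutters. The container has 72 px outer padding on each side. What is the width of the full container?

1252 px

7 columns + 6 gutters: 7c + 6·22 = 769.
7c = 769 − 132 = 637, so c = 91 px.
Adding margins, columns and gutters: 144 + 910 + 198 = 1252 px.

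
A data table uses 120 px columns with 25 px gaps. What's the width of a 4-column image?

555 px

4-column span = 4·120 + 3·25 = 555 px.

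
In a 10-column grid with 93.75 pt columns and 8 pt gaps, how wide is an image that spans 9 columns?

907.75 pt

9 columns plus 8 gaps: 843.75 + 64 = 907.75 pt.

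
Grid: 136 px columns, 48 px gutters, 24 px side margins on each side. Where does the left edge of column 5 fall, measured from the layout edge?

760 px

Column 5 starts at margin + 4·(column + gutter) = 24 + 4·184 = 760 px.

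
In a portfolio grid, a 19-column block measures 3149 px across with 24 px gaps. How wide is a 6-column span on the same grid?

978 px

19 columns + 18 gaps: 19c + 18·24 = 3149.
19c = 3149 − 432 = 2717, so c = 143 px.
6-column span = 6·143 + 5·24 = 978 px.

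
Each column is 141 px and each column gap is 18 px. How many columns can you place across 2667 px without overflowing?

16 columns

Each extra column adds 141 + 18 = 159 px.
(2667 + 18) / 159 = 16.89, so 16 columns fit.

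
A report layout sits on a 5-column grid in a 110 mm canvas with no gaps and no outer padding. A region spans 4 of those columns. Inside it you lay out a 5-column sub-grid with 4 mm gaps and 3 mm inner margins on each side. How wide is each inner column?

5c = 110 → c = 22 mm.
4-column span = 4·22 = 88 mm.
Inner content = 88 − 2·3 = 82 mm.
5 columns + 4 gaps: 5d + 4·4 = 82.
5d = 82 − 16 = 66, so d = 13.2 mm.

13.2 mm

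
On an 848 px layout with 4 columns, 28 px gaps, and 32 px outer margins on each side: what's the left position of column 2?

Take off 64 px of margins, leaving 784 px.
Subtracting 3 gaps of 28 leaves 700 for 4 columns, so c = 175 px.
Column 2 starts at margin + 1·(column + gutter) = 32 + 1·203 = 235 px.

235 px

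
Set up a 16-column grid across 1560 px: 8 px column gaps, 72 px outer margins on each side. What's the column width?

Subtract both margins: 1560 − 2·72 = 1416 px.
16c + 15·8 = 1416 → 16c = 1296 → c = 81 px.

81 px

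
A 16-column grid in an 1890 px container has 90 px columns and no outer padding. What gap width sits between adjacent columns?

16·90 + 15g = 1890 → 15g = 450 → g = 30 px.

30 px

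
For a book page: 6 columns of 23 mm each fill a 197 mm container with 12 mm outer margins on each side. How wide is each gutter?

Content width = 197 − 2·12 = 173 mm.
6 columns take 6·23 = 138 mm; remaining 35 splits into 5 gutters.
g = 35 / 5 = 7 mm.

7 mm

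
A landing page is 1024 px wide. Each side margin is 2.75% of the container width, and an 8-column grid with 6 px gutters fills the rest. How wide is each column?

Margins: 2.75% × 1024 = 28.16 px each, so content = 1024 − 56.32 = 967.68 px.
967.68 − 7·6 = 925.68; ÷8 gives c = 115.71 px.

115.71 px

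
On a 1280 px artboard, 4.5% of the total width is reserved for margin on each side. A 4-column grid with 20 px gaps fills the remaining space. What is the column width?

276.2 px

Each margin = 4.5% of 1280 = 57.6 px; content = 1280 − 2·57.6 = 1164.8 px.
4c + 3·20 = 1164.8 → 4c = 1104.8 → c = 276.2 px.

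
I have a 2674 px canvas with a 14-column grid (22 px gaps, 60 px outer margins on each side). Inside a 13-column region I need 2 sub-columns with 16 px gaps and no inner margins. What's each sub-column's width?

Take off 120 px of margins, leaving 2554 px.
14 columns + 13 gaps: 14c + 13·22 = 2554.
14c = 2554 − 286 = 2268, so c = 162 px.
13-column span = 13·162 + 12·22 = 2370 px.
2 columns + 1 gap: 2d + 1·16 = 2370.
2d = 2370 − 16 = 2354, so d = 1177 px.

1177 px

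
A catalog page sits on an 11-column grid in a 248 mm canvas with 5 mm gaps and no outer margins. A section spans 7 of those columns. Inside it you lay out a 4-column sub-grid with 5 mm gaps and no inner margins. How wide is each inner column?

35.25 mm

Subtracting 10 gaps of 5 leaves 198 for 11 columns, so c = 18 mm.
7 columns plus 6 gaps: 126 + 30 = 156 mm.
4d + 3·5 = 156 → 4d = 141 → d = 35.25 mm.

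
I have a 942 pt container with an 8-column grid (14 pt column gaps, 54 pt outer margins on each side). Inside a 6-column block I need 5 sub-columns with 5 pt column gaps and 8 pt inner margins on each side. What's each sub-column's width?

Inside the margins: 942 − 108 = 834 pt.
8c + 7·14 = 834 → 8c = 736 → c = 92 pt.
6 columns plus 5 column gaps: 552 + 70 = 622 pt.
Inner content = 622 − 2·8 = 606 pt.
5d + 4·5 = 606 → 5d = 586 → d = 117.2 pt.

117.2 pt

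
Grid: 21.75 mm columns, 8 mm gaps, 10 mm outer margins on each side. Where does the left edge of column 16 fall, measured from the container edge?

456.25 mm

Before column 16: the margin + 15 columns + 15 gaps.
Offset = 10 + 15·(21.75 + 8) = 10 + 446.25 = 456.25 mm.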